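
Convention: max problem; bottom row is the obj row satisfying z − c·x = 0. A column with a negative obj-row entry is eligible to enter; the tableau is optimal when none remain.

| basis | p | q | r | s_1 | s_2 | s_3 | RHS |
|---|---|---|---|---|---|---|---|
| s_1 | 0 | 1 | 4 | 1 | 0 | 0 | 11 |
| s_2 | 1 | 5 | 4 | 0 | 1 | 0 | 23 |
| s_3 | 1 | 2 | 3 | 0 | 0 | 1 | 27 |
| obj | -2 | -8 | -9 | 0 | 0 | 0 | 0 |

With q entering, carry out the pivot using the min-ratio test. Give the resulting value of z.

184/5

Ratio test on column q — row 1: 11/1 = 11; row 2: 23/5 = 23/5; row 3: 27/2 = 27/2. Minimum is 23/5 at row 2 (s_2 leaves); pivot element 5.
Pivot on row 2; the obj-row RHS becomes 0 − (-8)·(23/5) = 184/5.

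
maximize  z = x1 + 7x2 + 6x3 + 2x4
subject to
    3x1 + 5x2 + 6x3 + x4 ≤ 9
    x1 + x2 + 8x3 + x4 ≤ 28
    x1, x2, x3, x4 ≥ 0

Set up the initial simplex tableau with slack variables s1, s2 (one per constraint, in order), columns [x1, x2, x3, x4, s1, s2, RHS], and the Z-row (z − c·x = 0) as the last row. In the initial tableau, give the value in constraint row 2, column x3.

8

Constraint 2 has coefficient 8 on x3.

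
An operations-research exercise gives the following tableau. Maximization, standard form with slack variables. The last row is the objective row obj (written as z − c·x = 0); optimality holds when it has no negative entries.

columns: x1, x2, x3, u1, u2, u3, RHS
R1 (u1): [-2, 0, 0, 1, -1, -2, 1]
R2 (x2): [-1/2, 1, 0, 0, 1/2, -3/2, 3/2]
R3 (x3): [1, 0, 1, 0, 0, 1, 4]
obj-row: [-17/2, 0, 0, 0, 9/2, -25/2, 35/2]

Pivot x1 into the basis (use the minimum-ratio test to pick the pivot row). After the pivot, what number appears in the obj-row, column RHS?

Ratio test on column x1 — row 1: entry -2 ≤ 0; row 2: entry -1/2 ≤ 0; row 3: 4/1 = 4. Minimum is 4 at row 3 (x3 leaves); pivot element 1.
Divide row 3 by 1; eliminate column x1 from the other rows.
obj-row update in column RHS: 35/2 − (-17/2)·4 = 103/2.

103/2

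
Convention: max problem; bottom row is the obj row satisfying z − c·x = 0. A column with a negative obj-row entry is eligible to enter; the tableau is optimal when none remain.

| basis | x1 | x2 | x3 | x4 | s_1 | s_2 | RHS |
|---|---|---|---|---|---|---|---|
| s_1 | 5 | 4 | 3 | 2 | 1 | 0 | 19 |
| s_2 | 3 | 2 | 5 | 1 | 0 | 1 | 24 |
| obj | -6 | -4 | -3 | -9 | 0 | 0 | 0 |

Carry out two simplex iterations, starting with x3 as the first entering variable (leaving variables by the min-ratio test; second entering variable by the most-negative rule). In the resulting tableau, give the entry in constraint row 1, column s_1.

5/7

Ratio test on column x3 — row 1: 19/3 = 19/3; row 2: 24/5 = 24/5. Minimum is 24/5 at row 2 (s_2 leaves); pivot element 5.
Divide row 2 by 5; eliminate column x3 from the other rows.
Second iteration: most negative obj-row entry is -42/5 in column x4, so x4 enters.
Ratio test on column x4 — row 1: (23/5)/(7/5) = 23/7; row 2: (24/5)/(1/5) = 24. Minimum is 23/7 at row 1 (s_1 leaves); pivot element 7/5.
Divide row 1 by 7/5; eliminate column x4 from the other rows.
After both pivots, the entry at constraint row 1, column s_1 is 5/7.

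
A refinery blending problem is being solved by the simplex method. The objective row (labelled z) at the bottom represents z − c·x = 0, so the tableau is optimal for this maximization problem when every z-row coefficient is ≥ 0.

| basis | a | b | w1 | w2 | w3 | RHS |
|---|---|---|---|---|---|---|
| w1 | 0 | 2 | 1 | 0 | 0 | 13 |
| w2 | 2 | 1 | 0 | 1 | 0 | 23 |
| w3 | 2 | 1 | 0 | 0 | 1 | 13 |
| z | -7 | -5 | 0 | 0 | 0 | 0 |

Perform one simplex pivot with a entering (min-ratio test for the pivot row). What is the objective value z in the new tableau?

Ratio test on column a — row 1: entry 0 ≤ 0; row 2: 23/2 = 23/2; row 3: 13/2 = 13/2. Minimum is 13/2 at row 3 (w3 leaves); pivot element 2.
Pivot on row 3; the z-row RHS becomes 0 − (-7)·(13/2) = 91/2.

91/2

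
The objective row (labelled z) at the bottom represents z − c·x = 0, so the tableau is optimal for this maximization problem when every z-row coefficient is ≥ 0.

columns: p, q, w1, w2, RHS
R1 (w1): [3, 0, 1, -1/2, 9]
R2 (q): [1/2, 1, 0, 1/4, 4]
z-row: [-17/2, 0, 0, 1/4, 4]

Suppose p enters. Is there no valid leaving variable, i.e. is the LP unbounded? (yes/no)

no

Column p has positive entries in row(s) 1, 2, so the ratio test bounds it — not unbounded.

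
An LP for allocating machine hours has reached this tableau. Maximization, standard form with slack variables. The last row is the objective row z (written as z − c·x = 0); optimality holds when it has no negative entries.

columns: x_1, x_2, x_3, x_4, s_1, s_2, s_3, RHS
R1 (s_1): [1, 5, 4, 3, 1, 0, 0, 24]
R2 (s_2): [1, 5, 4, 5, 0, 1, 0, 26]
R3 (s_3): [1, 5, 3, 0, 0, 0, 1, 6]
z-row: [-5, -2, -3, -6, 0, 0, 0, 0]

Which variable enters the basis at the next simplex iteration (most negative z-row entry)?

Negative z-row entries: x_1: -5, x_2: -2, x_3: -3, x_4: -6.
The most negative is -6 in column x_4, so x_4 enters.

x_4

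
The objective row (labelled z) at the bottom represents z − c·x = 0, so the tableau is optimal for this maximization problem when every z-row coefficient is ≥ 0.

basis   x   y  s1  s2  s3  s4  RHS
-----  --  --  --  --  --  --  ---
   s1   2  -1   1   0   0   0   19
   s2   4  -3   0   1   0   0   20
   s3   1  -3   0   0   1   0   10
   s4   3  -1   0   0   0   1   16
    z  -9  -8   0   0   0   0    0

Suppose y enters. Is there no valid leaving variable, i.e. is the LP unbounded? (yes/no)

Every constraint-row entry in column y is ≤ 0, so increasing y is unbounded.

yes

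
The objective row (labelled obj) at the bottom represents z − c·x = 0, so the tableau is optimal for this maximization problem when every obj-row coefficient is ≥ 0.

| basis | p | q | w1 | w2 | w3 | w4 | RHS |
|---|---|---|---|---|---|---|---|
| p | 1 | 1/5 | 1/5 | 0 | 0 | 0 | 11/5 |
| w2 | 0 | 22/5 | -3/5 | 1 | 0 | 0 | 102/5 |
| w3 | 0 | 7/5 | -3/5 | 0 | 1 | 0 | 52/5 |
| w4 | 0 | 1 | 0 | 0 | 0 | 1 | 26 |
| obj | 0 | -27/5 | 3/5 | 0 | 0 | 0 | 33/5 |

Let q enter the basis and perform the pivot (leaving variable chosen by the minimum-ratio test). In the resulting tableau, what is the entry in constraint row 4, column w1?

Ratio test on column q — row 1: (11/5)/(1/5) = 11; row 2: (102/5)/(22/5) = 51/11; row 3: (52/5)/(7/5) = 52/7; row 4: 26/1 = 26. Minimum is 51/11 at row 2 (w2 leaves); pivot element 22/5.
Divide row 2 by 22/5; eliminate column q from the other rows.
Row 4 update in column w1: 0 − 1·(-3/22) = 3/22.

3/22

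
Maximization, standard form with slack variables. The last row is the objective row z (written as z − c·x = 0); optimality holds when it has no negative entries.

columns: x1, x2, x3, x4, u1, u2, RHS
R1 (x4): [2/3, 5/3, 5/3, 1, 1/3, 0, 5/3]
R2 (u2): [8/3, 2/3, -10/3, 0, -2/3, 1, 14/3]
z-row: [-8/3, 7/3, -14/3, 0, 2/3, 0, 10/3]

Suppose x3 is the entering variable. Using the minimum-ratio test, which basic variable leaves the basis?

x4

Column x3 entries and ratios — x4: (5/3)/(5/3) = 1; u2: -10/3 ≤ 0, skip.
Smallest ratio is 1 in the row of x4, so x4 leaves.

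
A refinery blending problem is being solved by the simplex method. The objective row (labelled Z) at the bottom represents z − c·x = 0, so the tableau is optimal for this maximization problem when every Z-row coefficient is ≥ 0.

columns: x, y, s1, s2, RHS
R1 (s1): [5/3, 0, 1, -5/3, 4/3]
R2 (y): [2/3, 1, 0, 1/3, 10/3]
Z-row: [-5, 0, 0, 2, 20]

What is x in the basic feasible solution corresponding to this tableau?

x is not in the basis, so in the current basic feasible solution x = 0.

0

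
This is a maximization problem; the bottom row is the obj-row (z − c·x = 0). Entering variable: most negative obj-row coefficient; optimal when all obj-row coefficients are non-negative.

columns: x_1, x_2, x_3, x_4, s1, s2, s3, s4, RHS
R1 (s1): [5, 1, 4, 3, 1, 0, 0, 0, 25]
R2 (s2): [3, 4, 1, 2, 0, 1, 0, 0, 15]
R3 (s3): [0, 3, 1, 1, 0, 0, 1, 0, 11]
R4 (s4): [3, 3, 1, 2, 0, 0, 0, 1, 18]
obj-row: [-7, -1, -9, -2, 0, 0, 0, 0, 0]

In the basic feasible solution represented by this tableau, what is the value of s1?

25

s1 is basic (row 1); its value is the RHS of that row, 25.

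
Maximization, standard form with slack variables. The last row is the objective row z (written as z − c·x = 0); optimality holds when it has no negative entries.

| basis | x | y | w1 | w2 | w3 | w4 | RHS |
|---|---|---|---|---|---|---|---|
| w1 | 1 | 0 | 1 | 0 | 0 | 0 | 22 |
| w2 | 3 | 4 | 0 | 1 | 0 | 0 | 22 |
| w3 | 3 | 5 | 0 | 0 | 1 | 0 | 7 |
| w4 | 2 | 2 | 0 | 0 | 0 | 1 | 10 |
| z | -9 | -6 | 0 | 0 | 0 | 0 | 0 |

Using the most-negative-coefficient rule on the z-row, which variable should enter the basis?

Negative z-row entries: x: -9, y: -6.
The most negative is -9 in column x, so x enters.

x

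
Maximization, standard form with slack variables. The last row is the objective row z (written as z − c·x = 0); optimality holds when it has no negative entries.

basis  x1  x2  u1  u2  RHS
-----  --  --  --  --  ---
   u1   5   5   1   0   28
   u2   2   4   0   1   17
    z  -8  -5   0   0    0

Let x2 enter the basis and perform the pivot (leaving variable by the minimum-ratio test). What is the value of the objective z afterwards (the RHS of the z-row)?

Ratio test on column x2 — row 1: 28/5 = 28/5; row 2: 17/4 = 17/4. Minimum is 17/4 at row 2 (u2 leaves); pivot element 4.
Pivot on row 2; the z-row RHS becomes 0 − (-5)·(17/4) = 85/4.

85/4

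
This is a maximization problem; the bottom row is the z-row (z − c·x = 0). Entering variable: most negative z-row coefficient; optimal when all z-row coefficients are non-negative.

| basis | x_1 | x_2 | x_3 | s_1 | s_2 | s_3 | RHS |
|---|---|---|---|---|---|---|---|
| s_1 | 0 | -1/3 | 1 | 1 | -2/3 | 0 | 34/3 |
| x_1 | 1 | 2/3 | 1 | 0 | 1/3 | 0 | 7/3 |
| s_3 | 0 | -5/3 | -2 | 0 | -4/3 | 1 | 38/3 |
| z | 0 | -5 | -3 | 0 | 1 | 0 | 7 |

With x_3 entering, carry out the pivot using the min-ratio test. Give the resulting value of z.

Ratio test on column x_3 — row 1: (34/3)/1 = 34/3; row 2: (7/3)/1 = 7/3; row 3: entry -2 ≤ 0. Minimum is 7/3 at row 2 (x_1 leaves); pivot element 1.
Pivot on row 2; the z-row RHS becomes 7 − (-3)·(7/3) = 14.

14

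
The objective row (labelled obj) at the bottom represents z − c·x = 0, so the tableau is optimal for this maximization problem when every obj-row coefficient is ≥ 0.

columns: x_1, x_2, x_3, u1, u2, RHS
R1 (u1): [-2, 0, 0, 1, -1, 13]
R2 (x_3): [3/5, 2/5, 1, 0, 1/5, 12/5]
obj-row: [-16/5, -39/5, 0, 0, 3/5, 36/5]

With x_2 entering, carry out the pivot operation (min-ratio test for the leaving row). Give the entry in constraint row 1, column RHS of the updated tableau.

Ratio test on column x_2 — row 1: entry 0 ≤ 0; row 2: (12/5)/(2/5) = 6. Minimum is 6 at row 2 (x_3 leaves); pivot element 2/5.
Divide row 2 by 2/5; eliminate column x_2 from the other rows.
Row 1 update in column RHS: 13 − 0·6 = 13.

13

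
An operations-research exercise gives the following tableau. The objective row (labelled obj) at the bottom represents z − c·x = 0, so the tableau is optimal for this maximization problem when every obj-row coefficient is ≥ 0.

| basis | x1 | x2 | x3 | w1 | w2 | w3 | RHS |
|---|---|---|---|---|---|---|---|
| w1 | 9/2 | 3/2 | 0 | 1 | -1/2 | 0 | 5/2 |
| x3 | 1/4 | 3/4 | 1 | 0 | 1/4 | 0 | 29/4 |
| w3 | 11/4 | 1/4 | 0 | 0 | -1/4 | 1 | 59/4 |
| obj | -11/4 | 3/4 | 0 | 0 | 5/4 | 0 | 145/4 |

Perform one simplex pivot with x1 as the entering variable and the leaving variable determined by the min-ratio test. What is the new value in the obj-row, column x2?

5/3

Ratio test on column x1 — row 1: (5/2)/(9/2) = 5/9; row 2: (29/4)/(1/4) = 29; row 3: (59/4)/(11/4) = 59/11. Minimum is 5/9 at row 1 (w1 leaves); pivot element 9/2.
Divide row 1 by 9/2; eliminate column x1 from the other rows.
obj-row update in column x2: 3/4 − (-11/4)·(1/3) = 5/3.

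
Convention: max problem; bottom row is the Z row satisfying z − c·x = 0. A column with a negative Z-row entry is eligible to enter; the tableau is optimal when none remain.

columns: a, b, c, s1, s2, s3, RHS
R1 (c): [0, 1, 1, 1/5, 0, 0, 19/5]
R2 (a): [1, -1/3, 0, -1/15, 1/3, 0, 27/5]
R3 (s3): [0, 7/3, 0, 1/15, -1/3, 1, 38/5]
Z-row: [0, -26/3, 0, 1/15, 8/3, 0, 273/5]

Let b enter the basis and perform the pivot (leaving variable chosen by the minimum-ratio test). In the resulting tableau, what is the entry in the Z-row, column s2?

Ratio test on column b — row 1: (19/5)/1 = 19/5; row 2: entry -1/3 ≤ 0; row 3: (38/5)/(7/3) = 114/35. Minimum is 114/35 at row 3 (s3 leaves); pivot element 7/3.
Divide row 3 by 7/3; eliminate column b from the other rows.
Z-row update in column s2: 8/3 − (-26/3)·(-1/7) = 10/7.

10/7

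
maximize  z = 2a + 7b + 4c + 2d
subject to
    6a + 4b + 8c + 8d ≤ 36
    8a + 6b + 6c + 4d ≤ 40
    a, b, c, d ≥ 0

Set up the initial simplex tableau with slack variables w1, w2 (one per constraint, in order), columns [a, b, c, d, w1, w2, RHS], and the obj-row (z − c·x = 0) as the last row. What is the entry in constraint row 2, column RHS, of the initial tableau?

40

The RHS of constraint 2 is b_2 = 40.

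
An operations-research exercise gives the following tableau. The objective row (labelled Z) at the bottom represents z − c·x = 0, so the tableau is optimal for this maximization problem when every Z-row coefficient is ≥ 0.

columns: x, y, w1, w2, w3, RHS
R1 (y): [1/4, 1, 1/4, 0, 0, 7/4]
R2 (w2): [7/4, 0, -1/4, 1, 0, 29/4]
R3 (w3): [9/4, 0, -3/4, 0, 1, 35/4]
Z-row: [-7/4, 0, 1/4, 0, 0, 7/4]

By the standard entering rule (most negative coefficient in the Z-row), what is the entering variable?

Negative Z-row entries: x: -7/4.
The most negative is -7/4 in column x, so x enters.

x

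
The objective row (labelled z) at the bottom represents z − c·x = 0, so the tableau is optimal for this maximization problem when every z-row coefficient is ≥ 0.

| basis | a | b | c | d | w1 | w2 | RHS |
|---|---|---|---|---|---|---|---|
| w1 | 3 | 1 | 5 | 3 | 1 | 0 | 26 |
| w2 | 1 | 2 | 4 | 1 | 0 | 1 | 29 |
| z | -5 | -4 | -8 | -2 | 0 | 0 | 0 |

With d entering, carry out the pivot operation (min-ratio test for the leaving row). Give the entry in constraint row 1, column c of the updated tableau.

Ratio test on column d — row 1: 26/3 = 26/3; row 2: 29/1 = 29. Minimum is 26/3 at row 1 (w1 leaves); pivot element 3.
Divide row 1 by 3; eliminate column d from the other rows.
In the new row 1, the c entry is the old entry divided by the pivot: 5/3 = 5/3.

5/3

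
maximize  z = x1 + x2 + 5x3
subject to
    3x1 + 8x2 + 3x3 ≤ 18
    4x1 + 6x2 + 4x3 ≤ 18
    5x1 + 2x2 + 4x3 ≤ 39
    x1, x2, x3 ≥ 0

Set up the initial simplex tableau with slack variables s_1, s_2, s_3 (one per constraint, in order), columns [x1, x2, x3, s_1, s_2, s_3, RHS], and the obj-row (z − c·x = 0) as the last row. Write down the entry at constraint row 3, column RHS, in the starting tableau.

39

The RHS of constraint 3 is b_3 = 39.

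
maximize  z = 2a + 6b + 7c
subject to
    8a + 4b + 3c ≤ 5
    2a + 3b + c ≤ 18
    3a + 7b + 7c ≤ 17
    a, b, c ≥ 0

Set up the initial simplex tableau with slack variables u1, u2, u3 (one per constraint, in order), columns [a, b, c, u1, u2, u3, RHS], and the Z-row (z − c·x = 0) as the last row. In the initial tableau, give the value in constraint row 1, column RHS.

The RHS of constraint 1 is b_1 = 5.

5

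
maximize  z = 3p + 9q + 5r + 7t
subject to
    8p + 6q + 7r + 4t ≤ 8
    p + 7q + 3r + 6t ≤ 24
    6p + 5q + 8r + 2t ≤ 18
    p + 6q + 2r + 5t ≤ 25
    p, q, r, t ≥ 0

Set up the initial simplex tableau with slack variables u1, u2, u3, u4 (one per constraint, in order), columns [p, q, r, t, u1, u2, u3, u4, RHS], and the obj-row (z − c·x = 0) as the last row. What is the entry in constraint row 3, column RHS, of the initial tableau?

18

The RHS of constraint 3 is b_3 = 18.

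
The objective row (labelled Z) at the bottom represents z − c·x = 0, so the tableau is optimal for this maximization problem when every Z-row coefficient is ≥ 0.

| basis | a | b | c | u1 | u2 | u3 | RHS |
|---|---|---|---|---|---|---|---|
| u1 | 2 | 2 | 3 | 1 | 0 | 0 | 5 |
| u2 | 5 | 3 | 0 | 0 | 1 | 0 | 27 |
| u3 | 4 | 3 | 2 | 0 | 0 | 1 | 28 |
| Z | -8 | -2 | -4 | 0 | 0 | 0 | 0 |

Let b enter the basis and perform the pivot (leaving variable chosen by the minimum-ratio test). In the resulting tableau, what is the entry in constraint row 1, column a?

1

Ratio test on column b — row 1: 5/2 = 5/2; row 2: 27/3 = 9; row 3: 28/3 = 28/3. Minimum is 5/2 at row 1 (u1 leaves); pivot element 2.
Divide row 1 by 2; eliminate column b from the other rows.
In the new row 1, the a entry is the old entry divided by the pivot: 2/2 = 1.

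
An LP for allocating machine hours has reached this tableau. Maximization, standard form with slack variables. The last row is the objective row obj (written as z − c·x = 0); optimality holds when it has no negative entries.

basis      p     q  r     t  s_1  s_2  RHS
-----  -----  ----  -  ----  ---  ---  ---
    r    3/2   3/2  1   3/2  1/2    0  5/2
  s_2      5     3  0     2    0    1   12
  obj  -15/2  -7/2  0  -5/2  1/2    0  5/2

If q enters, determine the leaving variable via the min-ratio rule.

r

Column q entries and ratios — r: (5/2)/(3/2) = 5/3; s_2: 12/3 = 4.
Smallest ratio is 5/3 in the row of r, so r leaves.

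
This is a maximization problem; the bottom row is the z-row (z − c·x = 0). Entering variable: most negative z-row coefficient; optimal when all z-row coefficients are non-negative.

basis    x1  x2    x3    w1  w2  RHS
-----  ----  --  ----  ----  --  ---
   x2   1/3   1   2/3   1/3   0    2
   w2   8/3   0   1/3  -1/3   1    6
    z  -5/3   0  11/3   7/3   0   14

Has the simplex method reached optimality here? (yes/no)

no

The z-row has a negative entry -5/3 in column x1, so it is not optimal.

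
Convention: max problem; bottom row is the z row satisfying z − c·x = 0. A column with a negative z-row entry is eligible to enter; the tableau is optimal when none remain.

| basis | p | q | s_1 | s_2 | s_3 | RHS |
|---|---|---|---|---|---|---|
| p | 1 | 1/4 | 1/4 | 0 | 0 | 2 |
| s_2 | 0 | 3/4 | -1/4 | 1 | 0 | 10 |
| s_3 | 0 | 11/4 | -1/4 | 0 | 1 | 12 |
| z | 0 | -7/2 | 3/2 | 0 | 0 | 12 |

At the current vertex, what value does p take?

2

p is basic (row 1); its value is the RHS of that row, 2.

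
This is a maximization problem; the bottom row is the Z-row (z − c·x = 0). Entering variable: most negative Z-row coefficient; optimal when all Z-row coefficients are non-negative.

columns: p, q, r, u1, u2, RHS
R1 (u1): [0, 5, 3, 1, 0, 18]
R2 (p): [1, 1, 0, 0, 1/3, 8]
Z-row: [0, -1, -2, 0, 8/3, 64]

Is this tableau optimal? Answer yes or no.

The Z-row has a negative entry -2 in column r, so it is not optimal.

no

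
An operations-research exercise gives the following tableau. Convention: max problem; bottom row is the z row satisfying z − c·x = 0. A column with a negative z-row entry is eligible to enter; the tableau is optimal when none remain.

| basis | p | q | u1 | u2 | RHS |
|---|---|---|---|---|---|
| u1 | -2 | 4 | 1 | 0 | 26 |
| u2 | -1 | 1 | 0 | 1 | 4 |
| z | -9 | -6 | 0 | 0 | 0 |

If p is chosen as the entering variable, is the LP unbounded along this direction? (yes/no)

Every constraint-row entry in column p is ≤ 0, so increasing p is unbounded.

yes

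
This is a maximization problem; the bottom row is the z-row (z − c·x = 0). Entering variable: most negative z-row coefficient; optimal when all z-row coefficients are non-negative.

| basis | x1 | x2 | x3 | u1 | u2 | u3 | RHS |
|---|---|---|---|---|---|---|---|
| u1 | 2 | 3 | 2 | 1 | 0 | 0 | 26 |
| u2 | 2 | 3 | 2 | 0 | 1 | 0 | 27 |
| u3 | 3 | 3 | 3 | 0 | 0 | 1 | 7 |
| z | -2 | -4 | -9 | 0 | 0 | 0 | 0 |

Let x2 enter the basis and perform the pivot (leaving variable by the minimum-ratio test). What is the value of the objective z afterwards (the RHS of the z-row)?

Ratio test on column x2 — row 1: 26/3 = 26/3; row 2: 27/3 = 9; row 3: 7/3 = 7/3. Minimum is 7/3 at row 3 (u3 leaves); pivot element 3.
Pivot on row 3; the z-row RHS becomes 0 − (-4)·(7/3) = 28/3.

28/3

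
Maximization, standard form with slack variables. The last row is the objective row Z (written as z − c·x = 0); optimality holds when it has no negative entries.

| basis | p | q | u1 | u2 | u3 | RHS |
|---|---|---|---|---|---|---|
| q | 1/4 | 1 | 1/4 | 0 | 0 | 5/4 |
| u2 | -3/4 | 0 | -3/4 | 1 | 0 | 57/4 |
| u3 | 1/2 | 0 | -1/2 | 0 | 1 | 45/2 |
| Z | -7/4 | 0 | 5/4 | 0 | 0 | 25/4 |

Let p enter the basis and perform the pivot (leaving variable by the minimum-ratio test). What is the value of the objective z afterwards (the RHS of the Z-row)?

Ratio test on column p — row 1: (5/4)/(1/4) = 5; row 2: entry -3/4 ≤ 0; row 3: (45/2)/(1/2) = 45. Minimum is 5 at row 1 (q leaves); pivot element 1/4.
Pivot on row 1; the Z-row RHS becomes 25/4 − (-7/4)·5 = 15.

15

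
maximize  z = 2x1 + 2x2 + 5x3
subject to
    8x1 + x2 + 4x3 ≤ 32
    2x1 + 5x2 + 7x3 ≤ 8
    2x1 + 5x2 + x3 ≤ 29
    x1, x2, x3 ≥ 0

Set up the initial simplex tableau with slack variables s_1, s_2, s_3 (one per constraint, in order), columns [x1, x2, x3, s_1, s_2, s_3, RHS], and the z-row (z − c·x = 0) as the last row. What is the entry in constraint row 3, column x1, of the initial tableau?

Constraint 3 has coefficient 2 on x1.

2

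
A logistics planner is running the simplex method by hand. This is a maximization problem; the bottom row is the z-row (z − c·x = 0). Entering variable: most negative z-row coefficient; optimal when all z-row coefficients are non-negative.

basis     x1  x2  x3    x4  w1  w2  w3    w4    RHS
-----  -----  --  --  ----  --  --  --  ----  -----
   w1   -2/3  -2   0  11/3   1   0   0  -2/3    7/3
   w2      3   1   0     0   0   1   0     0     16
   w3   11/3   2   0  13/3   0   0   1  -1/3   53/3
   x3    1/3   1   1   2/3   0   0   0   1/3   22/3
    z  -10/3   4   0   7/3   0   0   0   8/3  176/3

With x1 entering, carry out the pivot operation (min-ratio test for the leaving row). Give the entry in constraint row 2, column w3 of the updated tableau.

-9/11

Ratio test on column x1 — row 1: entry -2/3 ≤ 0; row 2: 16/3 = 16/3; row 3: (53/3)/(11/3) = 53/11; row 4: (22/3)/(1/3) = 22. Minimum is 53/11 at row 3 (w3 leaves); pivot element 11/3.
Divide row 3 by 11/3; eliminate column x1 from the other rows.
Row 2 update in column w3: 0 − 3·(3/11) = -9/11.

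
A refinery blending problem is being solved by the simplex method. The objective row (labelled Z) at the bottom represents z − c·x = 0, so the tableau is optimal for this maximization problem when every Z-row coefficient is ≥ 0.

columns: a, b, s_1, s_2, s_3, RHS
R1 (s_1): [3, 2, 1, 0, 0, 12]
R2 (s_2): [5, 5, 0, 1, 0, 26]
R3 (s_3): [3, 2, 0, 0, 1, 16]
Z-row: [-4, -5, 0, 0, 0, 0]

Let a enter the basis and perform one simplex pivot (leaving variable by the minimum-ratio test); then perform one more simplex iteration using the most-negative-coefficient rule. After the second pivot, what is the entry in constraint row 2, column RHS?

Ratio test on column a — row 1: 12/3 = 4; row 2: 26/5 = 26/5; row 3: 16/3 = 16/3. Minimum is 4 at row 1 (s_1 leaves); pivot element 3.
Divide row 1 by 3; eliminate column a from the other rows.
Second iteration: most negative Z-row entry is -7/3 in column b, so b enters.
Ratio test on column b — row 1: 4/(2/3) = 6; row 2: 6/(5/3) = 18/5; row 3: entry 0 ≤ 0. Minimum is 18/5 at row 2 (s_2 leaves); pivot element 5/3.
Divide row 2 by 5/3; eliminate column b from the other rows.
After both pivots, the entry at constraint row 2, column RHS is 18/5.

18/5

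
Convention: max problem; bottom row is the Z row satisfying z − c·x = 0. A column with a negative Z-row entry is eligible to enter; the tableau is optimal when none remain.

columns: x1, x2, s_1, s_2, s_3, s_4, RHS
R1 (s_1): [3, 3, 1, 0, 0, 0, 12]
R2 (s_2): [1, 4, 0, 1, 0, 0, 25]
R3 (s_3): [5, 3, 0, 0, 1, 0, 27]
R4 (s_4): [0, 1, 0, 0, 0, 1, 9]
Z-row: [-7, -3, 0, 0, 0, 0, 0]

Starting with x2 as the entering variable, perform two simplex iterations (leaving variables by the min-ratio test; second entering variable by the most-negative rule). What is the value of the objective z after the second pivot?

Ratio test on column x2 — row 1: 12/3 = 4; row 2: 25/4 = 25/4; row 3: 27/3 = 9; row 4: 9/1 = 9. Minimum is 4 at row 1 (s_1 leaves); pivot element 3.
Pivot on row 1; the Z-row RHS becomes 0 − (-3)·4 = 12.
Next entering variable (most negative Z-row entry -4): x1.
Ratio test on column x1 — row 1: 4/1 = 4; row 2: entry -3 ≤ 0; row 3: 15/2 = 15/2; row 4: entry -1 ≤ 0. Minimum is 4 at row 1 (x2 leaves); pivot element 1.
After the second pivot the Z-row RHS is 12 − (-4)·4 = 28.

28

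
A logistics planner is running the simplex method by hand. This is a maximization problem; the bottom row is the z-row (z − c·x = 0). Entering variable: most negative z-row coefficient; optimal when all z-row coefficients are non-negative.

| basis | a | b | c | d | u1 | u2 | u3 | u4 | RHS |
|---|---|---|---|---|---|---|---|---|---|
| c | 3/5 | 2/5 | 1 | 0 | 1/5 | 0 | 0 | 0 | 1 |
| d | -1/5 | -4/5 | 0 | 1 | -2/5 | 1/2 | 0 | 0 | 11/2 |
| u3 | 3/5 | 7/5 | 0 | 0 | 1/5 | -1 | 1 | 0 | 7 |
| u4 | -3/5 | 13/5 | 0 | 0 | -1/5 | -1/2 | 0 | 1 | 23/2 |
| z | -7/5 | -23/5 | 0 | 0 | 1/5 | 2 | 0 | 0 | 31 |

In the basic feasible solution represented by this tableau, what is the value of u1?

0

u1 is not in the basis, so in the current basic feasible solution u1 = 0.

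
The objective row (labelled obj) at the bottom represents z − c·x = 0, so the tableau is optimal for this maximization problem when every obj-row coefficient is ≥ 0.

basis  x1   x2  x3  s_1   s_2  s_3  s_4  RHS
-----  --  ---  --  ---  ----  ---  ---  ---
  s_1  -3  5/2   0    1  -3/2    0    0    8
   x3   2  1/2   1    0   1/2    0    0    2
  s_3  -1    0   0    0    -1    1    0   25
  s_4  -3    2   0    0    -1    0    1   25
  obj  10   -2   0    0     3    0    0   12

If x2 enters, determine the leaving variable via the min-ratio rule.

s_1

Column x2 entries and ratios — s_1: 8/(5/2) = 16/5; x3: 2/(1/2) = 4; s_3: 0 ≤ 0, skip; s_4: 25/2 = 25/2.
Smallest ratio is 16/5 in the row of s_1, so s_1 leaves.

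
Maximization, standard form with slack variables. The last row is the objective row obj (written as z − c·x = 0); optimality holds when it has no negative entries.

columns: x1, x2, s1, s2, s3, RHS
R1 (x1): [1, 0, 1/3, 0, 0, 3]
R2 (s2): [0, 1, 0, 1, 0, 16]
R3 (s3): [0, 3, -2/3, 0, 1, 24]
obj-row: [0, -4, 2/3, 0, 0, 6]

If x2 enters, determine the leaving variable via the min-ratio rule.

Column x2 entries and ratios — x1: 0 ≤ 0, skip; s2: 16/1 = 16; s3: 24/3 = 8.
Smallest ratio is 8 in the row of s3, so s3 leaves.

s3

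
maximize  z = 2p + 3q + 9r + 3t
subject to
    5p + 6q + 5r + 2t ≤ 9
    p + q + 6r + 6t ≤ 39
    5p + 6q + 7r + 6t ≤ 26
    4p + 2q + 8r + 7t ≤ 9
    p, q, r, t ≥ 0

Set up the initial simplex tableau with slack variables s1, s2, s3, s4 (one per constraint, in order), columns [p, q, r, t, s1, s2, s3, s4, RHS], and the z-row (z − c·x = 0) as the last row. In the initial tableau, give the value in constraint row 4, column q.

Constraint 4 has coefficient 2 on q.

2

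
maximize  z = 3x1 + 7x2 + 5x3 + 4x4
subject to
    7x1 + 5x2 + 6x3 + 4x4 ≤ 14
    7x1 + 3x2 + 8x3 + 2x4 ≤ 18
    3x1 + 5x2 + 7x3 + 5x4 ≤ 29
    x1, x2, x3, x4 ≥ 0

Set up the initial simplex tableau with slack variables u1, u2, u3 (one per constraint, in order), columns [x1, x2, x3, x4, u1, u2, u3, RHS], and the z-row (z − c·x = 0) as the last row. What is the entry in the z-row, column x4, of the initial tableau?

The z-row carries the negated objective coefficients: the x4 entry is -4.

-4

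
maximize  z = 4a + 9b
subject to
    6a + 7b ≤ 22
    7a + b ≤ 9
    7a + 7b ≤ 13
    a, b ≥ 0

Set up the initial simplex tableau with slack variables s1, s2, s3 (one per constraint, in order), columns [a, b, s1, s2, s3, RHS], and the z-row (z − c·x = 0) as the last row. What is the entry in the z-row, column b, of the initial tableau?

-9

The z-row carries the negated objective coefficients: the b entry is -9.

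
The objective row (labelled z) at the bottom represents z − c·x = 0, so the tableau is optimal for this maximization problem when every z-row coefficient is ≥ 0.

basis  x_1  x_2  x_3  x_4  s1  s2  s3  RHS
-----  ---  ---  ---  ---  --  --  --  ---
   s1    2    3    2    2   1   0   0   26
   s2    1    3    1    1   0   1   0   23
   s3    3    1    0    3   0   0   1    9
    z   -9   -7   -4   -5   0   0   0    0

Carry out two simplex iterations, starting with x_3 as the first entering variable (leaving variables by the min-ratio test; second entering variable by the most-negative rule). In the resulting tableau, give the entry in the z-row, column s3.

5/3

Ratio test on column x_3 — row 1: 26/2 = 13; row 2: 23/1 = 23; row 3: entry 0 ≤ 0. Minimum is 13 at row 1 (s1 leaves); pivot element 2.
Divide row 1 by 2; eliminate column x_3 from the other rows.
Second iteration: most negative z-row entry is -5 in column x_1, so x_1 enters.
Ratio test on column x_1 — row 1: 13/1 = 13; row 2: entry 0 ≤ 0; row 3: 9/3 = 3. Minimum is 3 at row 3 (s3 leaves); pivot element 3.
Divide row 3 by 3; eliminate column x_1 from the other rows.
After both pivots, the entry at the z-row, column s3 is 5/3.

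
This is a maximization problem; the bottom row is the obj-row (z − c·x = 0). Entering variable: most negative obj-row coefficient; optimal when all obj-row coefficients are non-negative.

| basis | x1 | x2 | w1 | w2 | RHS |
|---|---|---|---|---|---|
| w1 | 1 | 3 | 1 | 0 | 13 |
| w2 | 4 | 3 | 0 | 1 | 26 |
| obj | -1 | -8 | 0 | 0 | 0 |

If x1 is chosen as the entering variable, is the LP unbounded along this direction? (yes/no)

no

Column x1 has positive entries in row(s) 1, 2, so the ratio test bounds it — not unbounded.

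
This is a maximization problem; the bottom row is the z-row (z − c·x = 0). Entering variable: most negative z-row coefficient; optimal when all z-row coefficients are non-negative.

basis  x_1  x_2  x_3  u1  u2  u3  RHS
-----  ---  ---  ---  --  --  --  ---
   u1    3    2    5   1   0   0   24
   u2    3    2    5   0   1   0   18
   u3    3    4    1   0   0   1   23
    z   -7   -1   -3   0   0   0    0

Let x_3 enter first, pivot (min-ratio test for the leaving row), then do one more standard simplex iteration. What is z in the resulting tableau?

Ratio test on column x_3 — row 1: 24/5 = 24/5; row 2: 18/5 = 18/5; row 3: 23/1 = 23. Minimum is 18/5 at row 2 (u2 leaves); pivot element 5.
Pivot on row 2; the z-row RHS becomes 0 − (-3)·(18/5) = 54/5.
Next entering variable (most negative z-row entry -26/5): x_1.
Ratio test on column x_1 — row 1: entry 0 ≤ 0; row 2: (18/5)/(3/5) = 6; row 3: (97/5)/(12/5) = 97/12. Minimum is 6 at row 2 (x_3 leaves); pivot element 3/5.
After the second pivot the z-row RHS is 54/5 − (-26/5)·6 = 42.

42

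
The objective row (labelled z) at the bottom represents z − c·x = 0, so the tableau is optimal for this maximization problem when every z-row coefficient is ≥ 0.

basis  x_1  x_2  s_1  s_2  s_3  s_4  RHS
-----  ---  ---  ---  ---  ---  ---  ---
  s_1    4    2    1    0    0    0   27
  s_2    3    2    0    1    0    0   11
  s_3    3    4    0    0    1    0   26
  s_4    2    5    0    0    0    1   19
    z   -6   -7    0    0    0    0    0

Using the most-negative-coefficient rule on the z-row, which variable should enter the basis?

Negative z-row entries: x_1: -6, x_2: -7.
The most negative is -7 in column x_2, so x_2 enters.

x_2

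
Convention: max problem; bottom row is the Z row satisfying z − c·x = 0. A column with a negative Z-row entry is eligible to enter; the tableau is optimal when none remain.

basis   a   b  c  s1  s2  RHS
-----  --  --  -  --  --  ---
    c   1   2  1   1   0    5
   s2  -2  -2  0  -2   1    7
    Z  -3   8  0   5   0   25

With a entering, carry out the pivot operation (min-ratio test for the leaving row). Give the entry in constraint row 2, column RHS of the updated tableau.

17

Ratio test on column a — row 1: 5/1 = 5; row 2: entry -2 ≤ 0. Minimum is 5 at row 1 (c leaves); pivot element 1.
Divide row 1 by 1; eliminate column a from the other rows.
Row 2 update in column RHS: 7 − (-2)·5 = 17.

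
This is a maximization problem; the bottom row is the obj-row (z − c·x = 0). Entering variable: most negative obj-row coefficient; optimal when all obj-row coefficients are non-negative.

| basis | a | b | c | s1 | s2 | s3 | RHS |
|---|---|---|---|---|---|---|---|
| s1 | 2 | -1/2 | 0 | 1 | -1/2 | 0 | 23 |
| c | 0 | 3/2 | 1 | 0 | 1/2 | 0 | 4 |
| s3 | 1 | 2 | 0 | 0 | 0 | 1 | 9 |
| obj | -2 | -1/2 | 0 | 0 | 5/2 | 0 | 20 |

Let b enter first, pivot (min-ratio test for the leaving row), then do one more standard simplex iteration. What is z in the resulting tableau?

Ratio test on column b — row 1: entry -1/2 ≤ 0; row 2: 4/(3/2) = 8/3; row 3: 9/2 = 9/2. Minimum is 8/3 at row 2 (c leaves); pivot element 3/2.
Pivot on row 2; the obj-row RHS becomes 20 − (-1/2)·(8/3) = 64/3.
Next entering variable (most negative obj-row entry -2): a.
Ratio test on column a — row 1: (73/3)/2 = 73/6; row 2: entry 0 ≤ 0; row 3: (11/3)/1 = 11/3. Minimum is 11/3 at row 3 (s3 leaves); pivot element 1.
After the second pivot the obj-row RHS is 64/3 − (-2)·(11/3) = 86/3.

86/3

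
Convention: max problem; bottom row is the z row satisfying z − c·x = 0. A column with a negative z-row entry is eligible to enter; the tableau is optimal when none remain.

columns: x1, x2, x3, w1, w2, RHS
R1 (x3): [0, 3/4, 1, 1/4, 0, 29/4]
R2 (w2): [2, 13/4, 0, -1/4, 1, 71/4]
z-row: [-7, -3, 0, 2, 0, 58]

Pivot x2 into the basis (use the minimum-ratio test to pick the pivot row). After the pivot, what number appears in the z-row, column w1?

23/13

Ratio test on column x2 — row 1: (29/4)/(3/4) = 29/3; row 2: (71/4)/(13/4) = 71/13. Minimum is 71/13 at row 2 (w2 leaves); pivot element 13/4.
Divide row 2 by 13/4; eliminate column x2 from the other rows.
z-row update in column w1: 2 − (-3)·(-1/13) = 23/13.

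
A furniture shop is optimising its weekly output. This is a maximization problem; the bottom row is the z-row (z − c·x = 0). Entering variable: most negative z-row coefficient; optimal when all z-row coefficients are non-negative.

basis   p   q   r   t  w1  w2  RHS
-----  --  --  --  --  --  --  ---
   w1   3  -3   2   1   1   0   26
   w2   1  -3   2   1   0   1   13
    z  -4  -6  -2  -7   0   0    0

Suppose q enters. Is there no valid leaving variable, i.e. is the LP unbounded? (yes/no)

Every constraint-row entry in column q is ≤ 0, so increasing q is unbounded.

yes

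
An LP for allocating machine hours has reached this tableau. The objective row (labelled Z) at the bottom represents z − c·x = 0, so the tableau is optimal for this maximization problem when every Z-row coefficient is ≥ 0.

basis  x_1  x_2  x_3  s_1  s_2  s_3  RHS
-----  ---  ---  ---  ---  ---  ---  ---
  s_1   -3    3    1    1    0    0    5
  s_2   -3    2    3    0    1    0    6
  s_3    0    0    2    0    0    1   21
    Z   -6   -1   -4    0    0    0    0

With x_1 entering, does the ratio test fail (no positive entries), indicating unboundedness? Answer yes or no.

yes

Every constraint-row entry in column x_1 is ≤ 0, so increasing x_1 is unbounded.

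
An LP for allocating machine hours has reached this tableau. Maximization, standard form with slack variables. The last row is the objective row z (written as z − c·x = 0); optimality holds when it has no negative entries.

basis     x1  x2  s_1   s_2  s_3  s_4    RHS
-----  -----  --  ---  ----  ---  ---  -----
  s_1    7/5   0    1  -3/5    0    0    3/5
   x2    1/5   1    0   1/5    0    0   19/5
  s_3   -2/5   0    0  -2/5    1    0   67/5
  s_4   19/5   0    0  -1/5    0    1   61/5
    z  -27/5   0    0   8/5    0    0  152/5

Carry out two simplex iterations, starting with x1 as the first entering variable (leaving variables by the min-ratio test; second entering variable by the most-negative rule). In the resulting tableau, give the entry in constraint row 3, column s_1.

-4/5

Ratio test on column x1 — row 1: (3/5)/(7/5) = 3/7; row 2: (19/5)/(1/5) = 19; row 3: entry -2/5 ≤ 0; row 4: (61/5)/(19/5) = 61/19. Minimum is 3/7 at row 1 (s_1 leaves); pivot element 7/5.
Divide row 1 by 7/5; eliminate column x1 from the other rows.
Second iteration: most negative z-row entry is -5/7 in column s_2, so s_2 enters.
Ratio test on column s_2 — row 1: entry -3/7 ≤ 0; row 2: (26/7)/(2/7) = 13; row 3: entry -4/7 ≤ 0; row 4: (74/7)/(10/7) = 37/5. Minimum is 37/5 at row 4 (s_4 leaves); pivot element 10/7.
Divide row 4 by 10/7; eliminate column s_2 from the other rows.
After both pivots, the entry at constraint row 3, column s_1 is -4/5.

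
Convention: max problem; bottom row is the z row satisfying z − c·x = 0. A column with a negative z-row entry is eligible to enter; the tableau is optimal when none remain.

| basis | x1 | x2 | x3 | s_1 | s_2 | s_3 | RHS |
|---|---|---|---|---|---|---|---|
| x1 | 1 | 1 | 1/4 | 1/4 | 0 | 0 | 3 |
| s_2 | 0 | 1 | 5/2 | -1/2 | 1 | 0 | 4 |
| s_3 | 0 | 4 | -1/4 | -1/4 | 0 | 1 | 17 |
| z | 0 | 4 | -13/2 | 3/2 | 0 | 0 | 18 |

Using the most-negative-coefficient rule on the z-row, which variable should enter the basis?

x3

Negative z-row entries: x3: -13/2.
The most negative is -13/2 in column x3, so x3 enters.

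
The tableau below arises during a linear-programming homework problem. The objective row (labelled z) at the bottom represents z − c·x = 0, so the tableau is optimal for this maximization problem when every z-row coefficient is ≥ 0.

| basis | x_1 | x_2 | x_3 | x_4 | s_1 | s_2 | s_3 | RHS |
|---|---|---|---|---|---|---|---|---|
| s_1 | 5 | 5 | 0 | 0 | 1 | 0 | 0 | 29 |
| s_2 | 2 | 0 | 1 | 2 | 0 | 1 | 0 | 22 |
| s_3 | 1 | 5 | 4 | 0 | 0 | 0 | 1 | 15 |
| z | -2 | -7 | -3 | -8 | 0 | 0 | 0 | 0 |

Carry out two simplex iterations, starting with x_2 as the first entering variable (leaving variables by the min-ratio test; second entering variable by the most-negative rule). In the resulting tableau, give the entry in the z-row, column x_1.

37/5

Ratio test on column x_2 — row 1: 29/5 = 29/5; row 2: entry 0 ≤ 0; row 3: 15/5 = 3. Minimum is 3 at row 3 (s_3 leaves); pivot element 5.
Divide row 3 by 5; eliminate column x_2 from the other rows.
Second iteration: most negative z-row entry is -8 in column x_4, so x_4 enters.
Ratio test on column x_4 — row 1: entry 0 ≤ 0; row 2: 22/2 = 11; row 3: entry 0 ≤ 0. Minimum is 11 at row 2 (s_2 leaves); pivot element 2.
Divide row 2 by 2; eliminate column x_4 from the other rows.
After both pivots, the entry at the z-row, column x_1 is 37/5.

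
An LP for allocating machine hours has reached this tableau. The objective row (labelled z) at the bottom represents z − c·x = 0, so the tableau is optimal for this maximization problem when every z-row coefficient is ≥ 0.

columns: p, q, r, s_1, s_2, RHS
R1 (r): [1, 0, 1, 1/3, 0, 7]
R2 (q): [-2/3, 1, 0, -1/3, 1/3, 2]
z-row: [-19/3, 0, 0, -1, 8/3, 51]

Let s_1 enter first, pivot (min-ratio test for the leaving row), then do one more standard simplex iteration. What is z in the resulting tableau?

Ratio test on column s_1 — row 1: 7/(1/3) = 21; row 2: entry -1/3 ≤ 0. Minimum is 21 at row 1 (r leaves); pivot element 1/3.
Pivot on row 1; the z-row RHS becomes 51 − (-1)·21 = 72.
Next entering variable (most negative z-row entry -10/3): p.
Ratio test on column p — row 1: 21/3 = 7; row 2: 9/(1/3) = 27. Minimum is 7 at row 1 (s_1 leaves); pivot element 3.
After the second pivot the z-row RHS is 72 − (-10/3)·7 = 286/3.

286/3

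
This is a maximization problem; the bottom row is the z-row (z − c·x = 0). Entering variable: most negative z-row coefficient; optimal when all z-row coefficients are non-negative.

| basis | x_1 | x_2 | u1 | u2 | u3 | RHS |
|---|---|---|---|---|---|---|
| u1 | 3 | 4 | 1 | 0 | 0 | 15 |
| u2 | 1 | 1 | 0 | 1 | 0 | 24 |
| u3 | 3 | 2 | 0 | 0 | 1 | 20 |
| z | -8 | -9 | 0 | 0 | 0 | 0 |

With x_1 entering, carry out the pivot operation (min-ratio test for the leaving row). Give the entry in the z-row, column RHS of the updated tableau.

40

Ratio test on column x_1 — row 1: 15/3 = 5; row 2: 24/1 = 24; row 3: 20/3 = 20/3. Minimum is 5 at row 1 (u1 leaves); pivot element 3.
Divide row 1 by 3; eliminate column x_1 from the other rows.
z-row update in column RHS: 0 − (-8)·5 = 40.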